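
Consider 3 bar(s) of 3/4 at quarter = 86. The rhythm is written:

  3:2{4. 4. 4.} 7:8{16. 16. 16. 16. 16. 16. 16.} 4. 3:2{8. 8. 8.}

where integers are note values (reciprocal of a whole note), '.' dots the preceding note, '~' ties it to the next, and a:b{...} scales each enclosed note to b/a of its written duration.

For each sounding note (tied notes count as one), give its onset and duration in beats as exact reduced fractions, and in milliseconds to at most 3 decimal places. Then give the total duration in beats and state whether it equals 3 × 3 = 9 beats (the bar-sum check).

1) 0.0ms=0b +697.674ms=1b
2) 697.674ms=1b +697.674ms=1b
3) 1395.349ms=2b +697.674ms=1b
4) 2093.023ms=3b +299.003ms=3/7b
5) 2392.027ms=24/7b +299.003ms=3/7b
6) 2691.03ms=27/7b +299.003ms=3/7b
7) 2990.033ms=30/7b +299.003ms=3/7b
8) 3289.037ms=33/7b +299.003ms=3/7b
9) 3588.04ms=36/7b +299.003ms=3/7b
10) 3887.043ms=39/7b +299.003ms=3/7b
11) 4186.047ms=6b +1046.512ms=3/2b
12) 5232.558ms=15/2b +348.837ms=1/2b
13) 5581.395ms=8b +348.837ms=1/2b
14) 5930.233ms=17/2b +348.837ms=1/2b
Σ=9b of 9 (86bpm 3/4) — PASS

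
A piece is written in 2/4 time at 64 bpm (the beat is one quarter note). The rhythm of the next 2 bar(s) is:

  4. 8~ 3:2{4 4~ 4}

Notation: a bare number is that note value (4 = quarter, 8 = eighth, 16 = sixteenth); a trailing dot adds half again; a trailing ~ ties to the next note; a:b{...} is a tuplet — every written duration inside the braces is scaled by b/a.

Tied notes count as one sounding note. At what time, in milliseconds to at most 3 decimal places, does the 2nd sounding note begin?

note 2 onset = 3/2b = 1406.25ms

1. 0.0ms @ 0 + 1406.25ms (3/2)
2. 1406.25ms @ 3/2 + 1093.75ms (7/6)
3. 2500.0ms @ 8/3 + 1250.0ms (4/3)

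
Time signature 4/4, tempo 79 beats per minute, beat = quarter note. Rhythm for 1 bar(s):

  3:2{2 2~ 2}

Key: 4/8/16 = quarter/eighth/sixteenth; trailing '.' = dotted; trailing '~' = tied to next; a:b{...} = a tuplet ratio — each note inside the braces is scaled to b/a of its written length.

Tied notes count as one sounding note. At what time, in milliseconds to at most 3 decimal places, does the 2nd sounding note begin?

1. 0.0ms @ 0 + 1012.658ms (4/3)
2. 1012.658ms @ 4/3 + 2025.316ms (8/3)

note 2 onset = 4/3b = 1012.658ms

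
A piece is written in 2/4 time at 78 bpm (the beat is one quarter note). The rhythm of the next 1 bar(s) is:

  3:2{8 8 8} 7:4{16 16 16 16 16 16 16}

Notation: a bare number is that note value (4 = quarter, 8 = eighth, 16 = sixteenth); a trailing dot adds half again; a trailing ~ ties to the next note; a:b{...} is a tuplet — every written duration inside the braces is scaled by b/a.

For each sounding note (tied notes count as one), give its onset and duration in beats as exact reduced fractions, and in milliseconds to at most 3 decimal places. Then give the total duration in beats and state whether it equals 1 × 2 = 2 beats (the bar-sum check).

1) 0.0ms=0b +256.41ms=1/3b
2) 256.41ms=1/3b +256.41ms=1/3b
3) 512.821ms=2/3b +256.41ms=1/3b
4) 769.231ms=1b +109.89ms=1/7b
5) 879.121ms=8/7b +109.89ms=1/7b
6) 989.011ms=9/7b +109.89ms=1/7b
7) 1098.901ms=10/7b +109.89ms=1/7b
8) 1208.791ms=11/7b +109.89ms=1/7b
9) 1318.681ms=12/7b +109.89ms=1/7b
10) 1428.571ms=13/7b +109.89ms=1/7b
Σ=2b of 2 (78bpm 2/4) — PASS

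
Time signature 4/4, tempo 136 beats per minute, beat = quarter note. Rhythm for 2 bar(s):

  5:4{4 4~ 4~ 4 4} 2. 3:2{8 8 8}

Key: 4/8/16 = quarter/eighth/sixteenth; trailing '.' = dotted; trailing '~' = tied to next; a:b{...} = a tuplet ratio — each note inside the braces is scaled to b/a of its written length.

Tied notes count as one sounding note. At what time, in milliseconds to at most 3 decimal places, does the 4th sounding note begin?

note 4 onset = 4b = 1764.706ms

1. 0.0ms @ 0 + 352.941ms (4/5)
2. 352.941ms @ 4/5 + 1058.824ms (12/5)
3. 1411.765ms @ 16/5 + 352.941ms (4/5)
4. 1764.706ms @ 4 + 1323.529ms (3)
5. 3088.235ms @ 7 + 147.059ms (1/3)
6. 3235.294ms @ 22/3 + 147.059ms (1/3)
7. 3382.353ms @ 23/3 + 147.059ms (1/3)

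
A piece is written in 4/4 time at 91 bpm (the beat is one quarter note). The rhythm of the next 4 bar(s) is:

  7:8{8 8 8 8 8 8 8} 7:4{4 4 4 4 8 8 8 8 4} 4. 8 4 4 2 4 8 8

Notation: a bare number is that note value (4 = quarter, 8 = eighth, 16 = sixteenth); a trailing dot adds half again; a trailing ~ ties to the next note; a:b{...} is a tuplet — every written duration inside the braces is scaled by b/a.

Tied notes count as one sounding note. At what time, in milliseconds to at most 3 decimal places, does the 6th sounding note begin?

note 6 onset = 20/7b = 1883.83ms

1. 0.0ms @ 0 + 376.766ms (4/7)
2. 376.766ms @ 4/7 + 376.766ms (4/7)
3. 753.532ms @ 8/7 + 376.766ms (4/7)
4. 1130.298ms @ 12/7 + 376.766ms (4/7)
5. 1507.064ms @ 16/7 + 376.766ms (4/7)
6. 1883.83ms @ 20/7 + 376.766ms (4/7)
7. 2260.597ms @ 24/7 + 376.766ms (4/7)
8. 2637.363ms @ 4 + 376.766ms (4/7)
9. 3014.129ms @ 32/7 + 376.766ms (4/7)
10. 3390.895ms @ 36/7 + 376.766ms (4/7)
11. 3767.661ms @ 40/7 + 376.766ms (4/7)
12. 4144.427ms @ 44/7 + 188.383ms (2/7)
13. 4332.81ms @ 46/7 + 188.383ms (2/7)
14. 4521.193ms @ 48/7 + 188.383ms (2/7)
15. 4709.576ms @ 50/7 + 188.383ms (2/7)
16. 4897.959ms @ 52/7 + 376.766ms (4/7)
17. 5274.725ms @ 8 + 989.011ms (3/2)
18. 6263.736ms @ 19/2 + 329.67ms (1/2)
19. 6593.407ms @ 10 + 659.341ms (1)
20. 7252.747ms @ 11 + 659.341ms (1)
21. 7912.088ms @ 12 + 1318.681ms (2)
22. 9230.769ms @ 14 + 659.341ms (1)
23. 9890.11ms @ 15 + 329.67ms (1/2)
24. 10219.78ms @ 31/2 + 329.67ms (1/2)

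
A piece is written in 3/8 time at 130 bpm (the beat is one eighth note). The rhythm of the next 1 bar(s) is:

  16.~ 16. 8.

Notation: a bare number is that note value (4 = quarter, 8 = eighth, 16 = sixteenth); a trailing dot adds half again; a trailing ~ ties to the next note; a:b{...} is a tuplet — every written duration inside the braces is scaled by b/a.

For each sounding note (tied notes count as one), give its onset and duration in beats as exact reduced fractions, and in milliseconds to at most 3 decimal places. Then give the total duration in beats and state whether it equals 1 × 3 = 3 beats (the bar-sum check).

1) 0.0ms=0b +692.308ms=3/2b
2) 692.308ms=3/2b +692.308ms=3/2b
Σ=3b of 3 (130bpm 3/8) — PASS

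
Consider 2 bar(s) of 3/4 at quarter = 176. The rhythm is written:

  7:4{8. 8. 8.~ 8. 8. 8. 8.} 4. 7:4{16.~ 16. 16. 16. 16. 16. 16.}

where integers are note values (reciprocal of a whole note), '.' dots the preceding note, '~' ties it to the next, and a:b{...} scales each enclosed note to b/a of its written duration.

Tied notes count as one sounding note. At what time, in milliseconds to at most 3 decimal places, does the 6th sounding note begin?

note 6 onset = 18/7b = 876.623ms

1. 0.0ms @ 0 + 146.104ms (3/7)
2. 146.104ms @ 3/7 + 146.104ms (3/7)
3. 292.208ms @ 6/7 + 292.208ms (6/7)
4. 584.416ms @ 12/7 + 146.104ms (3/7)
5. 730.519ms @ 15/7 + 146.104ms (3/7)
6. 876.623ms @ 18/7 + 146.104ms (3/7)
7. 1022.727ms @ 3 + 511.364ms (3/2)
8. 1534.091ms @ 9/2 + 146.104ms (3/7)
9. 1680.195ms @ 69/14 + 73.052ms (3/14)
10. 1753.247ms @ 36/7 + 73.052ms (3/14)
11. 1826.299ms @ 75/14 + 73.052ms (3/14)
12. 1899.351ms @ 39/7 + 73.052ms (3/14)
13. 1972.403ms @ 81/14 + 73.052ms (3/14)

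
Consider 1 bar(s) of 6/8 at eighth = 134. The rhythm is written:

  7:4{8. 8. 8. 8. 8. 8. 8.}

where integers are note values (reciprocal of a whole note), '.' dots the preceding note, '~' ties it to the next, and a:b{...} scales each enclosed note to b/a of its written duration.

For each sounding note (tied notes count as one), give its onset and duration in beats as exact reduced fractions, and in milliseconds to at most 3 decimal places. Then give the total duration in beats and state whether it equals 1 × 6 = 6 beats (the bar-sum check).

1) 0.0ms=0b +383.795ms=6/7b
2) 383.795ms=6/7b +383.795ms=6/7b
3) 767.591ms=12/7b +383.795ms=6/7b
4) 1151.386ms=18/7b +383.795ms=6/7b
5) 1535.181ms=24/7b +383.795ms=6/7b
6) 1918.977ms=30/7b +383.795ms=6/7b
7) 2302.772ms=36/7b +383.795ms=6/7b
Σ=6b of 6 (134bpm 6/8) — PASS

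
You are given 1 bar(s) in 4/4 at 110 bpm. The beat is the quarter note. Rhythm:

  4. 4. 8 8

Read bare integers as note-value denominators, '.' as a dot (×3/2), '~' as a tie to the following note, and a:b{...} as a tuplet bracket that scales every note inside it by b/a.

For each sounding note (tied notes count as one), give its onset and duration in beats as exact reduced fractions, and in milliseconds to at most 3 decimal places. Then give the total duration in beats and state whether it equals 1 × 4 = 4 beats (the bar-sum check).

1) 0.0ms=0b +818.182ms=3/2b
2) 818.182ms=3/2b +818.182ms=3/2b
3) 1636.364ms=3b +272.727ms=1/2b
4) 1909.091ms=7/2b +272.727ms=1/2b
Σ=4b of 4 (110bpm 4/4) — PASS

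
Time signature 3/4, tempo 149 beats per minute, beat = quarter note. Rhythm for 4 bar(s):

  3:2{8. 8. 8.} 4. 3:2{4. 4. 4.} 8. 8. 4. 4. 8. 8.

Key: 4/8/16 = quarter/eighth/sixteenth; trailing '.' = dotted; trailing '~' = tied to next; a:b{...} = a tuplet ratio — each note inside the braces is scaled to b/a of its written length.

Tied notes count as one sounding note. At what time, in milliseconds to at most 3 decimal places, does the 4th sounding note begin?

1. 0.0ms @ 0 + 201.342ms (1/2)
2. 201.342ms @ 1/2 + 201.342ms (1/2)
3. 402.685ms @ 1 + 201.342ms (1/2)
4. 604.027ms @ 3/2 + 604.027ms (3/2)
5. 1208.054ms @ 3 + 402.685ms (1)
6. 1610.738ms @ 4 + 402.685ms (1)
7. 2013.423ms @ 5 + 402.685ms (1)
8. 2416.107ms @ 6 + 302.013ms (3/4)
9. 2718.121ms @ 27/4 + 302.013ms (3/4)
10. 3020.134ms @ 15/2 + 604.027ms (3/2)
11. 3624.161ms @ 9 + 604.027ms (3/2)
12. 4228.188ms @ 21/2 + 302.013ms (3/4)
13. 4530.201ms @ 45/4 + 302.013ms (3/4)

note 4 onset = 3/2b = 604.027ms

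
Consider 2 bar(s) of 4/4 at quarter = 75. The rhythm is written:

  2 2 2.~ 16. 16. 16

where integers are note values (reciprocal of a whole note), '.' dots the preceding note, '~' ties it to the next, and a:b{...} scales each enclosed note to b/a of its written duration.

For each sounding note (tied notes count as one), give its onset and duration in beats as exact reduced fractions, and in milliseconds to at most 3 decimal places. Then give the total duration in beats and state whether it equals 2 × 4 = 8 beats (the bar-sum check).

1) 0.0ms=0b +1600.0ms=2b
2) 1600.0ms=2b +1600.0ms=2b
3) 3200.0ms=4b +2700.0ms=27/8b
4) 5900.0ms=59/8b +300.0ms=3/8b
5) 6200.0ms=31/4b +200.0ms=1/4b
Σ=8b of 8 (75bpm 4/4) — PASS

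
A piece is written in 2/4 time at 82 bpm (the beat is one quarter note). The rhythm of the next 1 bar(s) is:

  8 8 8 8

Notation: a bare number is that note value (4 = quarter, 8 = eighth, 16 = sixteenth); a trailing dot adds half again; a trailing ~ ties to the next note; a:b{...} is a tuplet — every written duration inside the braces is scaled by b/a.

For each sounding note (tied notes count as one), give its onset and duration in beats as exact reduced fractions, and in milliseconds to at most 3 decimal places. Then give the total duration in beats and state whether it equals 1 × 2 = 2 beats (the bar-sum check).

1) 0.0ms=0b +365.854ms=1/2b
2) 365.854ms=1/2b +365.854ms=1/2b
3) 731.707ms=1b +365.854ms=1/2b
4) 1097.561ms=3/2b +365.854ms=1/2b
Σ=2b of 2 (82bpm 2/4) — PASS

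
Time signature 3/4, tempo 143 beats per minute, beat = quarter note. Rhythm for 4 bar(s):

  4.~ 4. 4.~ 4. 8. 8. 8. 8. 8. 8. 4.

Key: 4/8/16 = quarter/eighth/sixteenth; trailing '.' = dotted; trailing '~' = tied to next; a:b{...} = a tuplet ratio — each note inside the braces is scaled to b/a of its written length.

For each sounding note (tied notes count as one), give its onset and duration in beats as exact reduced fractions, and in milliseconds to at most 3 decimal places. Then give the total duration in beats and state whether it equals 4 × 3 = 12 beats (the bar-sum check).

1) 0.0ms=0b +1258.741ms=3b
2) 1258.741ms=3b +1258.741ms=3b
3) 2517.483ms=6b +314.685ms=3/4b
4) 2832.168ms=27/4b +314.685ms=3/4b
5) 3146.853ms=15/2b +314.685ms=3/4b
6) 3461.538ms=33/4b +314.685ms=3/4b
7) 3776.224ms=9b +314.685ms=3/4b
8) 4090.909ms=39/4b +314.685ms=3/4b
9) 4405.594ms=21/2b +629.371ms=3/2b
Σ=12b of 12 (143bpm 3/4) — PASS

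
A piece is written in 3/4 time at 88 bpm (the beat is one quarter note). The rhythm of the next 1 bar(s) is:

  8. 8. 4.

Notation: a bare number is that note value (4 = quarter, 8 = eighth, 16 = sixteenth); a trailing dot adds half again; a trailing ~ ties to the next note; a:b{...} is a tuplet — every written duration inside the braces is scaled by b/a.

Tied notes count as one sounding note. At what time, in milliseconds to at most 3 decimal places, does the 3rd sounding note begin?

note 3 onset = 3/2b = 1022.727ms

1. 0.0ms @ 0 + 511.364ms (3/4)
2. 511.364ms @ 3/4 + 511.364ms (3/4)
3. 1022.727ms @ 3/2 + 1022.727ms (3/2)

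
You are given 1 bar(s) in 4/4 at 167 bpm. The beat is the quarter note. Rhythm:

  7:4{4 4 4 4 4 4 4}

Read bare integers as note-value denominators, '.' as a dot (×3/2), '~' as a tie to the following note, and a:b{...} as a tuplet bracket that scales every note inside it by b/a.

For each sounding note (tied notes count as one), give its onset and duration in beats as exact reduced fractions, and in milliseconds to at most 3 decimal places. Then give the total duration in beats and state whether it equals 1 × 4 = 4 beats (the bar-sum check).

1) 0.0ms=0b +205.304ms=4/7b
2) 205.304ms=4/7b +205.304ms=4/7b
3) 410.607ms=8/7b +205.304ms=4/7b
4) 615.911ms=12/7b +205.304ms=4/7b
5) 821.215ms=16/7b +205.304ms=4/7b
6) 1026.518ms=20/7b +205.304ms=4/7b
7) 1231.822ms=24/7b +205.304ms=4/7b
Σ=4b of 4 (167bpm 4/4) — PASS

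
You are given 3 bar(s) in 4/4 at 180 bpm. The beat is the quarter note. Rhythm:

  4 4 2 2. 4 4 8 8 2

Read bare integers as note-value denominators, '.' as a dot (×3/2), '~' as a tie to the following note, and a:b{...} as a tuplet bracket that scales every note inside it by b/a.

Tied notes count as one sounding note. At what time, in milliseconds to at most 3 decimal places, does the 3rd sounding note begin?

note 3 onset = 2b = 666.667ms

1. 0.0ms @ 0 + 333.333ms (1)
2. 333.333ms @ 1 + 333.333ms (1)
3. 666.667ms @ 2 + 666.667ms (2)
4. 1333.333ms @ 4 + 1000.0ms (3)
5. 2333.333ms @ 7 + 333.333ms (1)
6. 2666.667ms @ 8 + 333.333ms (1)
7. 3000.0ms @ 9 + 166.667ms (1/2)
8. 3166.667ms @ 19/2 + 166.667ms (1/2)
9. 3333.333ms @ 10 + 666.667ms (2)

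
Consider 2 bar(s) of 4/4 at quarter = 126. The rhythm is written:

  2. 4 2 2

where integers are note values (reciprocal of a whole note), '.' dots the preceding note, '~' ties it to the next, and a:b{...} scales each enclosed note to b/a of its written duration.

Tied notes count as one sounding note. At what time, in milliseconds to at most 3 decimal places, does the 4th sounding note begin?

1. 0.0ms @ 0 + 1428.571ms (3)
2. 1428.571ms @ 3 + 476.19ms (1)
3. 1904.762ms @ 4 + 952.381ms (2)
4. 2857.143ms @ 6 + 952.381ms (2)

note 4 onset = 6b = 2857.143ms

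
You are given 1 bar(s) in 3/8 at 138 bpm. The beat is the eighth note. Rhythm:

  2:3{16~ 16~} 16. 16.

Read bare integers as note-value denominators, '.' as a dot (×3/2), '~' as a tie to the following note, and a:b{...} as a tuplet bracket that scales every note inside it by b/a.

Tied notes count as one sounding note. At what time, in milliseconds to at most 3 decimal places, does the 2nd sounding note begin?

1. 0.0ms @ 0 + 978.261ms (9/4)
2. 978.261ms @ 9/4 + 326.087ms (3/4)

note 2 onset = 9/4b = 978.261ms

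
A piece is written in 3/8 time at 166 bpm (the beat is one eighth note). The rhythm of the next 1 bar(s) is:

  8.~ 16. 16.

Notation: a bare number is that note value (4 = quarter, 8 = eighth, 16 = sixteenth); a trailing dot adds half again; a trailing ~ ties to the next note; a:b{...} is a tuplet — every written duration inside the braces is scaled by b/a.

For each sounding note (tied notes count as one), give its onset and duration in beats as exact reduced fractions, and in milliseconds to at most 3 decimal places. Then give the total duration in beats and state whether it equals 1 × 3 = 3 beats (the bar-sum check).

1) 0.0ms=0b +813.253ms=9/4b
2) 813.253ms=9/4b +271.084ms=3/4b
Σ=3b of 3 (166bpm 3/8) — PASS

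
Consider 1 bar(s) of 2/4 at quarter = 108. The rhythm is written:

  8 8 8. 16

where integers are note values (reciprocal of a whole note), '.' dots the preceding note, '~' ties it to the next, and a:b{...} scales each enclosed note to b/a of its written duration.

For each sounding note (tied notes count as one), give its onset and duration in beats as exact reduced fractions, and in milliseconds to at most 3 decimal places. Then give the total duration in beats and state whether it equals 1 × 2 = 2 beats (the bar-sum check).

1) 0.0ms=0b +277.778ms=1/2b
2) 277.778ms=1/2b +277.778ms=1/2b
3) 555.556ms=1b +416.667ms=3/4b
4) 972.222ms=7/4b +138.889ms=1/4b
Σ=2b of 2 (108bpm 2/4) — PASS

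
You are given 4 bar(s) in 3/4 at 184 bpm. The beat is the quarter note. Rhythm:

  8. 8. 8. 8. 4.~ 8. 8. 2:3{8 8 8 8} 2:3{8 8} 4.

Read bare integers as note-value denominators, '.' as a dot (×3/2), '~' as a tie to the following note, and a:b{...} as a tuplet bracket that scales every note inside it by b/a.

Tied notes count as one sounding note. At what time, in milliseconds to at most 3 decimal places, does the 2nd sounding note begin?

1. 0.0ms @ 0 + 244.565ms (3/4)
2. 244.565ms @ 3/4 + 244.565ms (3/4)
3. 489.13ms @ 3/2 + 244.565ms (3/4)
4. 733.696ms @ 9/4 + 244.565ms (3/4)
5. 978.261ms @ 3 + 733.696ms (9/4)
6. 1711.957ms @ 21/4 + 244.565ms (3/4)
7. 1956.522ms @ 6 + 244.565ms (3/4)
8. 2201.087ms @ 27/4 + 244.565ms (3/4)
9. 2445.652ms @ 15/2 + 244.565ms (3/4)
10. 2690.217ms @ 33/4 + 244.565ms (3/4)
11. 2934.783ms @ 9 + 244.565ms (3/4)
12. 3179.348ms @ 39/4 + 244.565ms (3/4)
13. 3423.913ms @ 21/2 + 489.13ms (3/2)

note 2 onset = 3/4b = 244.565ms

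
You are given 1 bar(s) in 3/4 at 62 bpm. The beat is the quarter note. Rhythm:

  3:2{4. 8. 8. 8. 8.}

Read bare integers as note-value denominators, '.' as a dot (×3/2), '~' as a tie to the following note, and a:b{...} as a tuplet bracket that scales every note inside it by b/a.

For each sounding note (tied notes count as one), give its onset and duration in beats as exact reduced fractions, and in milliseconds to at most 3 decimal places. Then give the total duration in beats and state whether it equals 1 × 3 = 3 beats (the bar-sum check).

1) 0.0ms=0b +967.742ms=1b
2) 967.742ms=1b +483.871ms=1/2b
3) 1451.613ms=3/2b +483.871ms=1/2b
4) 1935.484ms=2b +483.871ms=1/2b
5) 2419.355ms=5/2b +483.871ms=1/2b
Σ=3b of 3 (62bpm 3/4) — PASS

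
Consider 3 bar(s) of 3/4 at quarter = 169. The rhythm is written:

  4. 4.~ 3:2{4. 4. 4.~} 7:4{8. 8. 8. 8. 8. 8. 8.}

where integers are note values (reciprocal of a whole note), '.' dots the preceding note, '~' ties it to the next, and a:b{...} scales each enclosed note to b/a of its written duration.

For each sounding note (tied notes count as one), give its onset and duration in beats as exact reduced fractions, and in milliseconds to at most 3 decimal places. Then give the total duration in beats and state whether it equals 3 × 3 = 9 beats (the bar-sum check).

1) 0.0ms=0b +532.544ms=3/2b
2) 532.544ms=3/2b +887.574ms=5/2b
3) 1420.118ms=4b +355.03ms=1b
4) 1775.148ms=5b +507.185ms=10/7b
5) 2282.333ms=45/7b +152.156ms=3/7b
6) 2434.489ms=48/7b +152.156ms=3/7b
7) 2586.644ms=51/7b +152.156ms=3/7b
8) 2738.8ms=54/7b +152.156ms=3/7b
9) 2890.955ms=57/7b +152.156ms=3/7b
10) 3043.111ms=60/7b +152.156ms=3/7b
Σ=9b of 9 (169bpm 3/4) — PASS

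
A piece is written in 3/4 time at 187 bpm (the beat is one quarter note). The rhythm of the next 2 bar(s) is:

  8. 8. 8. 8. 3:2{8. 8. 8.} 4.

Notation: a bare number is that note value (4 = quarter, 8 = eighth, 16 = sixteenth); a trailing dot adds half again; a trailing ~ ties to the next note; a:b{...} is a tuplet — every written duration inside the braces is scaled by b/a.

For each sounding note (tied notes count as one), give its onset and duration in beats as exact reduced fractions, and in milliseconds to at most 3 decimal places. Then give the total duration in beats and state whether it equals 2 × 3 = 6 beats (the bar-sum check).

1) 0.0ms=0b +240.642ms=3/4b
2) 240.642ms=3/4b +240.642ms=3/4b
3) 481.283ms=3/2b +240.642ms=3/4b
4) 721.925ms=9/4b +240.642ms=3/4b
5) 962.567ms=3b +160.428ms=1/2b
6) 1122.995ms=7/2b +160.428ms=1/2b
7) 1283.422ms=4b +160.428ms=1/2b
8) 1443.85ms=9/2b +481.283ms=3/2b
Σ=6b of 6 (187bpm 3/4) — PASS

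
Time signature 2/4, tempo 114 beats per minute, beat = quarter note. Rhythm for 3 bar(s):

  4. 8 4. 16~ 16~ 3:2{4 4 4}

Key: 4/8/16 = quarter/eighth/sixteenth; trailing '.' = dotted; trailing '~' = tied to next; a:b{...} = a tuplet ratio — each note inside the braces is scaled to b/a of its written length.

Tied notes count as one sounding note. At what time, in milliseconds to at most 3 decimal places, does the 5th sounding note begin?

1. 0.0ms @ 0 + 789.474ms (3/2)
2. 789.474ms @ 3/2 + 263.158ms (1/2)
3. 1052.632ms @ 2 + 789.474ms (3/2)
4. 1842.105ms @ 7/2 + 614.035ms (7/6)
5. 2456.14ms @ 14/3 + 350.877ms (2/3)
6. 2807.018ms @ 16/3 + 350.877ms (2/3)

note 5 onset = 14/3b = 2456.14ms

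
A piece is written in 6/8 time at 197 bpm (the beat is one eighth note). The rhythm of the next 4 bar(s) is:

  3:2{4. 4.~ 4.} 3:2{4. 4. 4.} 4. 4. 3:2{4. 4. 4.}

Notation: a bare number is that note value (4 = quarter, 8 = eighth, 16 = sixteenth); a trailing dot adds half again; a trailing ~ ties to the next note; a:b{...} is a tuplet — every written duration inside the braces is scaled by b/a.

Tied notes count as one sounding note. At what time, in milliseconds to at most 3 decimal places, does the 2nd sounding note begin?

1. 0.0ms @ 0 + 609.137ms (2)
2. 609.137ms @ 2 + 1218.274ms (4)
3. 1827.411ms @ 6 + 609.137ms (2)
4. 2436.548ms @ 8 + 609.137ms (2)
5. 3045.685ms @ 10 + 609.137ms (2)
6. 3654.822ms @ 12 + 913.706ms (3)
7. 4568.528ms @ 15 + 913.706ms (3)
8. 5482.234ms @ 18 + 609.137ms (2)
9. 6091.371ms @ 20 + 609.137ms (2)
10. 6700.508ms @ 22 + 609.137ms (2)

note 2 onset = 2b = 609.137ms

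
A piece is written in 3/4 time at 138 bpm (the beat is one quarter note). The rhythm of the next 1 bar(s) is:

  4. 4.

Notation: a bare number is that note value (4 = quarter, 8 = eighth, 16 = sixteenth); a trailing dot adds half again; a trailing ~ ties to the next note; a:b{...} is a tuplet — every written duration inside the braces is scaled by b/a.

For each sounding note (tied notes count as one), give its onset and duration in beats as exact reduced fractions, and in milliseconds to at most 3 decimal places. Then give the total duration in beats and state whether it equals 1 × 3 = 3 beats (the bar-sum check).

1) 0.0ms=0b +652.174ms=3/2b
2) 652.174ms=3/2b +652.174ms=3/2b
Σ=3b of 3 (138bpm 3/4) — PASS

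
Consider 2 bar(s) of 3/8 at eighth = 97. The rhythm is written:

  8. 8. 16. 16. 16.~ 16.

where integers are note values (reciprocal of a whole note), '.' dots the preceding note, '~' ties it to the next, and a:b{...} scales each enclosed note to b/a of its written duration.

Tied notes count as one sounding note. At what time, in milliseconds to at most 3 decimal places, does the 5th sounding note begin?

1. 0.0ms @ 0 + 927.835ms (3/2)
2. 927.835ms @ 3/2 + 927.835ms (3/2)
3. 1855.67ms @ 3 + 463.918ms (3/4)
4. 2319.588ms @ 15/4 + 463.918ms (3/4)
5. 2783.505ms @ 9/2 + 927.835ms (3/2)

note 5 onset = 9/2b = 2783.505ms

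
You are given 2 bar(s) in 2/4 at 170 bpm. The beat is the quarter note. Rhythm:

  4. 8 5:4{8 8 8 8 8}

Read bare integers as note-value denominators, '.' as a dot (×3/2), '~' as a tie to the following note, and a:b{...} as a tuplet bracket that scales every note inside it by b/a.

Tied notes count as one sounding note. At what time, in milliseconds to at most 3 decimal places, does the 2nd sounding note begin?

note 2 onset = 3/2b = 529.412ms

1. 0.0ms @ 0 + 529.412ms (3/2)
2. 529.412ms @ 3/2 + 176.471ms (1/2)
3. 705.882ms @ 2 + 141.176ms (2/5)
4. 847.059ms @ 12/5 + 141.176ms (2/5)
5. 988.235ms @ 14/5 + 141.176ms (2/5)
6. 1129.412ms @ 16/5 + 141.176ms (2/5)
7. 1270.588ms @ 18/5 + 141.176ms (2/5)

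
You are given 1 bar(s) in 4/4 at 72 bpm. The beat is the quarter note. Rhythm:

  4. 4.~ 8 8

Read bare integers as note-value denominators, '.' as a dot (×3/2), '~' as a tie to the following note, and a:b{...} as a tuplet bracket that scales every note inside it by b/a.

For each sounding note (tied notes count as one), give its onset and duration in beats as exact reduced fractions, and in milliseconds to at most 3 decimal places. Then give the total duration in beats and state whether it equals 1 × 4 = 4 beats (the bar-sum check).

1) 0.0ms=0b +1250.0ms=3/2b
2) 1250.0ms=3/2b +1666.667ms=2b
3) 2916.667ms=7/2b +416.667ms=1/2b
Σ=4b of 4 (72bpm 4/4) — PASS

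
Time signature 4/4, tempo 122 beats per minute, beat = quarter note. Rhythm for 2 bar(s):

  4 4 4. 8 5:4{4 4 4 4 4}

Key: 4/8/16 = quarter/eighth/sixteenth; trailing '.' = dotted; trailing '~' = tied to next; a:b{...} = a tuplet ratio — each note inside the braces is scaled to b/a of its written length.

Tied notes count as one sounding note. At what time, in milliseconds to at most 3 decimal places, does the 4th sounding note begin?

note 4 onset = 7/2b = 1721.311ms

1. 0.0ms @ 0 + 491.803ms (1)
2. 491.803ms @ 1 + 491.803ms (1)
3. 983.607ms @ 2 + 737.705ms (3/2)
4. 1721.311ms @ 7/2 + 245.902ms (1/2)
5. 1967.213ms @ 4 + 393.443ms (4/5)
6. 2360.656ms @ 24/5 + 393.443ms (4/5)
7. 2754.098ms @ 28/5 + 393.443ms (4/5)
8. 3147.541ms @ 32/5 + 393.443ms (4/5)
9. 3540.984ms @ 36/5 + 393.443ms (4/5)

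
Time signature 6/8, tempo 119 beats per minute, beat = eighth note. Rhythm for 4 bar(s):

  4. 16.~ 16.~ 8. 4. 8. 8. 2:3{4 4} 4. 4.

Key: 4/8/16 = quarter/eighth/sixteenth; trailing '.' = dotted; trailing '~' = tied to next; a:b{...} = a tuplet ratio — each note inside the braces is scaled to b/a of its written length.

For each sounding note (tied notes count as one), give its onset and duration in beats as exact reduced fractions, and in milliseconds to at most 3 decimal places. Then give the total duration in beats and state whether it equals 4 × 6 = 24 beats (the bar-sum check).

1) 0.0ms=0b +1512.605ms=3b
2) 1512.605ms=3b +1512.605ms=3b
3) 3025.21ms=6b +1512.605ms=3b
4) 4537.815ms=9b +756.303ms=3/2b
5) 5294.118ms=21/2b +756.303ms=3/2b
6) 6050.42ms=12b +1512.605ms=3b
7) 7563.025ms=15b +1512.605ms=3b
8) 9075.63ms=18b +1512.605ms=3b
9) 10588.235ms=21b +1512.605ms=3b
Σ=24b of 24 (119bpm 6/8) — PASS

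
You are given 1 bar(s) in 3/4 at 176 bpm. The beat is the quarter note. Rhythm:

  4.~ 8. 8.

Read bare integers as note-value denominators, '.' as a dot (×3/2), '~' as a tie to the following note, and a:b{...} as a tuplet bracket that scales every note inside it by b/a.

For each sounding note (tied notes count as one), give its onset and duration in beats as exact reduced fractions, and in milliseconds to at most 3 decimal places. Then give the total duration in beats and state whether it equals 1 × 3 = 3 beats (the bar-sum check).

1) 0.0ms=0b +767.045ms=9/4b
2) 767.045ms=9/4b +255.682ms=3/4b
Σ=3b of 3 (176bpm 3/4) — PASS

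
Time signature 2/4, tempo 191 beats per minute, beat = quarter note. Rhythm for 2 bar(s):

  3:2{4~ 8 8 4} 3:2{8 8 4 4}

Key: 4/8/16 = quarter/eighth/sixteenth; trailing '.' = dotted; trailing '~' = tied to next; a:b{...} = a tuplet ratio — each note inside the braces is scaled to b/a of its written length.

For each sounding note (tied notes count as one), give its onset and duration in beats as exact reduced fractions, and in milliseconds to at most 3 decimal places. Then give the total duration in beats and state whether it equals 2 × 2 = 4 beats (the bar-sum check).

1) 0.0ms=0b +314.136ms=1b
2) 314.136ms=1b +104.712ms=1/3b
3) 418.848ms=4/3b +209.424ms=2/3b
4) 628.272ms=2b +104.712ms=1/3b
5) 732.984ms=7/3b +104.712ms=1/3b
6) 837.696ms=8/3b +209.424ms=2/3b
7) 1047.12ms=10/3b +209.424ms=2/3b
Σ=4b of 4 (191bpm 2/4) — PASS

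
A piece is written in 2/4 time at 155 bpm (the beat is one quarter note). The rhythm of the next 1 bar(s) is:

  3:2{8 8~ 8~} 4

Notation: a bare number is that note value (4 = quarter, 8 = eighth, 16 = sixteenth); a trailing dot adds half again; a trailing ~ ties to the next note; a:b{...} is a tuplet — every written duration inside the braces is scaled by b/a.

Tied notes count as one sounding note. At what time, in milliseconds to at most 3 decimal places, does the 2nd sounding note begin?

1. 0.0ms @ 0 + 129.032ms (1/3)
2. 129.032ms @ 1/3 + 645.161ms (5/3)

note 2 onset = 1/3b = 129.032ms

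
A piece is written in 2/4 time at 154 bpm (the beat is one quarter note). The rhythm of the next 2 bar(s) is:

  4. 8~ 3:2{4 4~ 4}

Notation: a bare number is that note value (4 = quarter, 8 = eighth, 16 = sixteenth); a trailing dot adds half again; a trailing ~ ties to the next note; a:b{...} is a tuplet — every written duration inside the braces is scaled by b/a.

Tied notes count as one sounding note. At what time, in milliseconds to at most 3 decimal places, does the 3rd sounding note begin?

1. 0.0ms @ 0 + 584.416ms (3/2)
2. 584.416ms @ 3/2 + 454.545ms (7/6)
3. 1038.961ms @ 8/3 + 519.481ms (4/3)

note 3 onset = 8/3b = 1038.961ms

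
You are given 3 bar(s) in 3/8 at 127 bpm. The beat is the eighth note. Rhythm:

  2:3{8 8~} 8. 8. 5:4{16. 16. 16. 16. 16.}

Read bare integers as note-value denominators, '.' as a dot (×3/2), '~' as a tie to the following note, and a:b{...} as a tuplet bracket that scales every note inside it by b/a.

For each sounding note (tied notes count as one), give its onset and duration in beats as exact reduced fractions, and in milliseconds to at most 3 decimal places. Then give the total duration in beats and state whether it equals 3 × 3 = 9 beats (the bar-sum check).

1) 0.0ms=0b +708.661ms=3/2b
2) 708.661ms=3/2b +1417.323ms=3b
3) 2125.984ms=9/2b +708.661ms=3/2b
4) 2834.646ms=6b +283.465ms=3/5b
5) 3118.11ms=33/5b +283.465ms=3/5b
6) 3401.575ms=36/5b +283.465ms=3/5b
7) 3685.039ms=39/5b +283.465ms=3/5b
8) 3968.504ms=42/5b +283.465ms=3/5b
Σ=9b of 9 (127bpm 3/8) — PASS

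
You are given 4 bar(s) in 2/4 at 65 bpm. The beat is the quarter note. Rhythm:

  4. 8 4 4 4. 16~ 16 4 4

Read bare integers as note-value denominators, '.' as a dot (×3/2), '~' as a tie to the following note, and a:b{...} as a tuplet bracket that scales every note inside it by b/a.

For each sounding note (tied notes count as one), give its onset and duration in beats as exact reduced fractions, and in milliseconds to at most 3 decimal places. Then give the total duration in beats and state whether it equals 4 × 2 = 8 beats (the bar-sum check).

1) 0.0ms=0b +1384.615ms=3/2b
2) 1384.615ms=3/2b +461.538ms=1/2b
3) 1846.154ms=2b +923.077ms=1b
4) 2769.231ms=3b +923.077ms=1b
5) 3692.308ms=4b +1384.615ms=3/2b
6) 5076.923ms=11/2b +461.538ms=1/2b
7) 5538.462ms=6b +923.077ms=1b
8) 6461.538ms=7b +923.077ms=1b
Σ=8b of 8 (65bpm 2/4) — PASS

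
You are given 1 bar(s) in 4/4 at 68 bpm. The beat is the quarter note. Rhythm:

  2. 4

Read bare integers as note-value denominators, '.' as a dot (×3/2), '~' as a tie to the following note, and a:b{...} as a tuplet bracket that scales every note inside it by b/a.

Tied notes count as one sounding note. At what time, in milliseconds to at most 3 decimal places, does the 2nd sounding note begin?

1. 0.0ms @ 0 + 2647.059ms (3)
2. 2647.059ms @ 3 + 882.353ms (1)

note 2 onset = 3b = 2647.059ms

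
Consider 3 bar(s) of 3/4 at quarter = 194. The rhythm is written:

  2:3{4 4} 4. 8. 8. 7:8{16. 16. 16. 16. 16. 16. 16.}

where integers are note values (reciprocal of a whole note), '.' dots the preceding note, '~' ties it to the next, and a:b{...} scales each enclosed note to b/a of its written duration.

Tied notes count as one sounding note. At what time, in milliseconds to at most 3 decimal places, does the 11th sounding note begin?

1. 0.0ms @ 0 + 463.918ms (3/2)
2. 463.918ms @ 3/2 + 463.918ms (3/2)
3. 927.835ms @ 3 + 463.918ms (3/2)
4. 1391.753ms @ 9/2 + 231.959ms (3/4)
5. 1623.711ms @ 21/4 + 231.959ms (3/4)
6. 1855.67ms @ 6 + 132.548ms (3/7)
7. 1988.218ms @ 45/7 + 132.548ms (3/7)
8. 2120.766ms @ 48/7 + 132.548ms (3/7)
9. 2253.314ms @ 51/7 + 132.548ms (3/7)
10. 2385.862ms @ 54/7 + 132.548ms (3/7)
11. 2518.409ms @ 57/7 + 132.548ms (3/7)
12. 2650.957ms @ 60/7 + 132.548ms (3/7)

note 11 onset = 57/7b = 2518.409ms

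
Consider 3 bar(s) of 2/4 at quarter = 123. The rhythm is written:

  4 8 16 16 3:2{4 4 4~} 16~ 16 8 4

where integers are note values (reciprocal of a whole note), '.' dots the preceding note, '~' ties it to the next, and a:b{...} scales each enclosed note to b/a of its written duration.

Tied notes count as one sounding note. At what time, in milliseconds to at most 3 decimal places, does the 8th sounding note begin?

1. 0.0ms @ 0 + 487.805ms (1)
2. 487.805ms @ 1 + 243.902ms (1/2)
3. 731.707ms @ 3/2 + 121.951ms (1/4)
4. 853.659ms @ 7/4 + 121.951ms (1/4)
5. 975.61ms @ 2 + 325.203ms (2/3)
6. 1300.813ms @ 8/3 + 325.203ms (2/3)
7. 1626.016ms @ 10/3 + 569.106ms (7/6)
8. 2195.122ms @ 9/2 + 243.902ms (1/2)
9. 2439.024ms @ 5 + 487.805ms (1)

note 8 onset = 9/2b = 2195.122ms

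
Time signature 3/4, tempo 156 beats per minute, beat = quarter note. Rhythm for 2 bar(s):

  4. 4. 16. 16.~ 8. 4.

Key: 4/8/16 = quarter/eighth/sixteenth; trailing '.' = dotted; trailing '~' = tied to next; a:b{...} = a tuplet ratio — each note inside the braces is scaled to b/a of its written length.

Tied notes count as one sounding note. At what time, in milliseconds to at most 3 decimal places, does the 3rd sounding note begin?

note 3 onset = 3b = 1153.846ms

1. 0.0ms @ 0 + 576.923ms (3/2)
2. 576.923ms @ 3/2 + 576.923ms (3/2)
3. 1153.846ms @ 3 + 144.231ms (3/8)
4. 1298.077ms @ 27/8 + 432.692ms (9/8)
5. 1730.769ms @ 9/2 + 576.923ms (3/2)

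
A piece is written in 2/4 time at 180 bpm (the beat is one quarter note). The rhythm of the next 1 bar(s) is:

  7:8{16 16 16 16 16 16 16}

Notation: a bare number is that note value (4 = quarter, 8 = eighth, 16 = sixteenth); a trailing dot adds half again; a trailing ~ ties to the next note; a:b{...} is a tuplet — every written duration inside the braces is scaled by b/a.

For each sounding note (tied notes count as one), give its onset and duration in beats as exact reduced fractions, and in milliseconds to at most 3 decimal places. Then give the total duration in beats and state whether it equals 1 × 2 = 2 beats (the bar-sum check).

1) 0.0ms=0b +95.238ms=2/7b
2) 95.238ms=2/7b +95.238ms=2/7b
3) 190.476ms=4/7b +95.238ms=2/7b
4) 285.714ms=6/7b +95.238ms=2/7b
5) 380.952ms=8/7b +95.238ms=2/7b
6) 476.19ms=10/7b +95.238ms=2/7b
7) 571.429ms=12/7b +95.238ms=2/7b
Σ=2b of 2 (180bpm 2/4) — PASS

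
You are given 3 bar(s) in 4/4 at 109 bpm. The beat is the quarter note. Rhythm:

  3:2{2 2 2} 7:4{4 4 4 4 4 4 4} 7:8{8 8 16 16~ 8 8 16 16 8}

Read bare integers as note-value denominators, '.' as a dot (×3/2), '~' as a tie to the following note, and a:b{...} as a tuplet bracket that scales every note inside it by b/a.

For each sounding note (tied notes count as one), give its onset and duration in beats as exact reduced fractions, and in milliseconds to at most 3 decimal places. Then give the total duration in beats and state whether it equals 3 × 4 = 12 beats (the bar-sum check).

1) 0.0ms=0b +733.945ms=4/3b
2) 733.945ms=4/3b +733.945ms=4/3b
3) 1467.89ms=8/3b +733.945ms=4/3b
4) 2201.835ms=4b +314.548ms=4/7b
5) 2516.383ms=32/7b +314.548ms=4/7b
6) 2830.931ms=36/7b +314.548ms=4/7b
7) 3145.478ms=40/7b +314.548ms=4/7b
8) 3460.026ms=44/7b +314.548ms=4/7b
9) 3774.574ms=48/7b +314.548ms=4/7b
10) 4089.122ms=52/7b +314.548ms=4/7b
11) 4403.67ms=8b +314.548ms=4/7b
12) 4718.218ms=60/7b +314.548ms=4/7b
13) 5032.765ms=64/7b +157.274ms=2/7b
14) 5190.039ms=66/7b +471.822ms=6/7b
15) 5661.861ms=72/7b +314.548ms=4/7b
16) 5976.409ms=76/7b +157.274ms=2/7b
17) 6133.683ms=78/7b +157.274ms=2/7b
18) 6290.957ms=80/7b +314.548ms=4/7b
Σ=12b of 12 (109bpm 4/4) — PASS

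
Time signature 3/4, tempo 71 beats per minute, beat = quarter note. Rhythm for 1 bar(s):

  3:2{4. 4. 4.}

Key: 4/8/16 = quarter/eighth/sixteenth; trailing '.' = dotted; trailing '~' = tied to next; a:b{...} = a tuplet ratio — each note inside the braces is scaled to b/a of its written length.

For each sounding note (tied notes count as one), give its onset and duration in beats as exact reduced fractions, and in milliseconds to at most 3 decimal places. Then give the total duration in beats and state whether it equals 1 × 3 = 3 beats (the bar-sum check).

1) 0.0ms=0b +845.07ms=1b
2) 845.07ms=1b +845.07ms=1b
3) 1690.141ms=2b +845.07ms=1b
Σ=3b of 3 (71bpm 3/4) — PASS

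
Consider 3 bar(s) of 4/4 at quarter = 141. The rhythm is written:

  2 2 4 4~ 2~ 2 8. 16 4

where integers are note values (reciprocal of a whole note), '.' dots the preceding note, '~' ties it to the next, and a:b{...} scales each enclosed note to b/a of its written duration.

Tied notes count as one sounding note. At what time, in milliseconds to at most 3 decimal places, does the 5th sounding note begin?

1. 0.0ms @ 0 + 851.064ms (2)
2. 851.064ms @ 2 + 851.064ms (2)
3. 1702.128ms @ 4 + 425.532ms (1)
4. 2127.66ms @ 5 + 2127.66ms (5)
5. 4255.319ms @ 10 + 319.149ms (3/4)
6. 4574.468ms @ 43/4 + 106.383ms (1/4)
7. 4680.851ms @ 11 + 425.532ms (1)

note 5 onset = 10b = 4255.319ms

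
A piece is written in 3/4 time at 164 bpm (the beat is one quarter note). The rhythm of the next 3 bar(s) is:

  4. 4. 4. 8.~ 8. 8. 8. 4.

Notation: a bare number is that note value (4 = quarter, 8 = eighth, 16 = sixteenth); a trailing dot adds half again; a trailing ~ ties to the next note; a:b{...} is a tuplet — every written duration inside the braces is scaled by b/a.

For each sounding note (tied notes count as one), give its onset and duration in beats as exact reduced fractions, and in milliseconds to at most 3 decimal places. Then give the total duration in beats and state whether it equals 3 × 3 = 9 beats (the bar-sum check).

1) 0.0ms=0b +548.78ms=3/2b
2) 548.78ms=3/2b +548.78ms=3/2b
3) 1097.561ms=3b +548.78ms=3/2b
4) 1646.341ms=9/2b +548.78ms=3/2b
5) 2195.122ms=6b +274.39ms=3/4b
6) 2469.512ms=27/4b +274.39ms=3/4b
7) 2743.902ms=15/2b +548.78ms=3/2b
Σ=9b of 9 (164bpm 3/4) — PASS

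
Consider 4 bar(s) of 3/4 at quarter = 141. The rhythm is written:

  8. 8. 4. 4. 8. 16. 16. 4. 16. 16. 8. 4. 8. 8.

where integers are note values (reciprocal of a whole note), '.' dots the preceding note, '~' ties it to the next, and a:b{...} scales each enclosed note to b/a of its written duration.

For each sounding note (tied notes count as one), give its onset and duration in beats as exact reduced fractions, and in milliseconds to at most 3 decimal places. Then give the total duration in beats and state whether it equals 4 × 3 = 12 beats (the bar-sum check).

1) 0.0ms=0b +319.149ms=3/4b
2) 319.149ms=3/4b +319.149ms=3/4b
3) 638.298ms=3/2b +638.298ms=3/2b
4) 1276.596ms=3b +638.298ms=3/2b
5) 1914.894ms=9/2b +319.149ms=3/4b
6) 2234.043ms=21/4b +159.574ms=3/8b
7) 2393.617ms=45/8b +159.574ms=3/8b
8) 2553.191ms=6b +638.298ms=3/2b
9) 3191.489ms=15/2b +159.574ms=3/8b
10) 3351.064ms=63/8b +159.574ms=3/8b
11) 3510.638ms=33/4b +319.149ms=3/4b
12) 3829.787ms=9b +638.298ms=3/2b
13) 4468.085ms=21/2b +319.149ms=3/4b
14) 4787.234ms=45/4b +319.149ms=3/4b
Σ=12b of 12 (141bpm 3/4) — PASS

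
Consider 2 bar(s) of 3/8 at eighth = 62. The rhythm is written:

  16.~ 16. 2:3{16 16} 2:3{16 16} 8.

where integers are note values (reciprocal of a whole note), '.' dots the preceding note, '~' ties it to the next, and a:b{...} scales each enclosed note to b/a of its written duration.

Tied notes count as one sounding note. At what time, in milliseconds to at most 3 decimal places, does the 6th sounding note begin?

note 6 onset = 9/2b = 4354.839ms

1. 0.0ms @ 0 + 1451.613ms (3/2)
2. 1451.613ms @ 3/2 + 725.806ms (3/4)
3. 2177.419ms @ 9/4 + 725.806ms (3/4)
4. 2903.226ms @ 3 + 725.806ms (3/4)
5. 3629.032ms @ 15/4 + 725.806ms (3/4)
6. 4354.839ms @ 9/2 + 1451.613ms (3/2)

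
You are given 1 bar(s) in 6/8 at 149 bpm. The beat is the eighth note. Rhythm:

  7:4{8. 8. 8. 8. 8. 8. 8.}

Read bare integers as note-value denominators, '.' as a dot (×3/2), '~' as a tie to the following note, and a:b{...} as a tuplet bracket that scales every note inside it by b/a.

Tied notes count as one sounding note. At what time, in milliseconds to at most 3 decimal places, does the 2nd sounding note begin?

note 2 onset = 6/7b = 345.158ms

1. 0.0ms @ 0 + 345.158ms (6/7)
2. 345.158ms @ 6/7 + 345.158ms (6/7)
3. 690.316ms @ 12/7 + 345.158ms (6/7)
4. 1035.475ms @ 18/7 + 345.158ms (6/7)
5. 1380.633ms @ 24/7 + 345.158ms (6/7)
6. 1725.791ms @ 30/7 + 345.158ms (6/7)
7. 2070.949ms @ 36/7 + 345.158ms (6/7)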